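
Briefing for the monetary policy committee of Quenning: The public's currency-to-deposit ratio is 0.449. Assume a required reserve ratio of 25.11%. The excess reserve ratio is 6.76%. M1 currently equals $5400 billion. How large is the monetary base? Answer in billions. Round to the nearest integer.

$2861 billion

The money multiplier is m = (1 + c) / (rr + e + c) = (1 + 0.449) / (0.2511 + 0.0676 + 0.449) ≈ 1.88746.
MB = M / m = 5400 / 1.88746 ≈ 2860.9878 billion.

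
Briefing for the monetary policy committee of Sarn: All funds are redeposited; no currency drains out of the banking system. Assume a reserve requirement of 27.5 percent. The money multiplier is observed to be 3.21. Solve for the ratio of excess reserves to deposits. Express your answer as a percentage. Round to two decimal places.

Using m = 3.21. Since m = (1 + c)/(c + rr + e), the denominator satisfies c + rr + e = (1 + c)/m = (1 + 0) / 3.21 ≈ 0.311526.
With c = 0 and rr = 0.275, the ratio of excess reserves to deposits is 0.311526 − 0 − 0.275 = 0.036526.

3.65%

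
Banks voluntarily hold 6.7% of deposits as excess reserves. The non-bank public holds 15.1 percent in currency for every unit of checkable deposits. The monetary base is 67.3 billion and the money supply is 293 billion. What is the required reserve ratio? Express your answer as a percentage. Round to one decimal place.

Using m = M/MB = 293/67.3 ≈ 4.353640. Since m = (1 + c)/(c + rr + e), the denominator satisfies c + rr + e = (1 + c)/m = (1 + 0.151) / 4.353640 ≈ 0.264376.
With c = 0.151 and e = 0.067, the required reserve ratio is 0.264376 − 0.151 − 0.067 = 0.046376.

4.6%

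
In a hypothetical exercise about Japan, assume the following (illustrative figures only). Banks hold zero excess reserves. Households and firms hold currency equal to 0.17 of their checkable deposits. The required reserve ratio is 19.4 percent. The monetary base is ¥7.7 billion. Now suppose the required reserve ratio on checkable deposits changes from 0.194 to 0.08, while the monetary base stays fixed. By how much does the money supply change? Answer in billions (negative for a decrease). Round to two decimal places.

¥11.29 billion

Initially m₁ = (1 + 0.17) / (0.194 + 0.17) ≈ 3.2143, so M₁ = 3.2143 × 7.7 ≈ 24.7501 billion.
After the change m₂ = (1 + 0.17) / (0.08 + 0.17) = 4.68, so M₂ = 4.68 × 7.7 = 36.036 billion.
ΔM = M₂ − M₁ = 36.036 − 24.7501 = 11.2859 billion.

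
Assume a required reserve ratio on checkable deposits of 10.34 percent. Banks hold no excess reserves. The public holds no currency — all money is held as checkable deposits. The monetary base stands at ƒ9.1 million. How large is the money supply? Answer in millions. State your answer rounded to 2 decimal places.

ƒ88.01 million

With no currency drain or excess reserves, the money multiplier is m = 1/rr = 1/0.1034 ≈ 9.6712.
Money supply M = m × MB = 9.6712 × 9.1 ≈ 88.0079 million.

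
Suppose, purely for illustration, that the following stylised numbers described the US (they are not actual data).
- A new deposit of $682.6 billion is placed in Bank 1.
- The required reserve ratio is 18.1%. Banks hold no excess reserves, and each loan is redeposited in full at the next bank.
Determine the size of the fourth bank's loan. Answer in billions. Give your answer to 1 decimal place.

Each bank lends a fraction (1 − rr) = 0.8190 of the deposit it receives, so Bank 4 receives 682.6·0.8190^3 and lends 682.6·0.8190^4 ≈ 307.1156 billion.

$307.1 billion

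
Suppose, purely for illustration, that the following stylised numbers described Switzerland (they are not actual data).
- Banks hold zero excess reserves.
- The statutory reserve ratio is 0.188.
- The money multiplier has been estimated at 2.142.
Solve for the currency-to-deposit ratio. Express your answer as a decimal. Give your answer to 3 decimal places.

Using m = 2.142. From m = (1 + c)/(c + rr + e), rearranging gives 1 + c = m·(c + rr + e), so c·(1 − m) = m·(rr + e) − 1.
Hence c = [m·(rr + e) − 1]/(1 − m) = [2.142 × (0.188 + 0) − 1] / (1 − 2.142) ≈ 0.523033.

0.523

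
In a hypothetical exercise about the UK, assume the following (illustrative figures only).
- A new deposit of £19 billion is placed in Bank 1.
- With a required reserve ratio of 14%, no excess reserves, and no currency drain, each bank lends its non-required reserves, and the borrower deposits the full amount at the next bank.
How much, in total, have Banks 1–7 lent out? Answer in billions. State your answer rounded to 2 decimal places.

Bank i lends (1 − rr)^i of the original deposit: Bank 1 lends 19·0.8600 = 16.3400, Bank 2 lends 19·0.8600² = 14.0524, and so on.
Summing a geometric series: total = 19·[0.8600·(1 − 0.8600^7) / (1 − 0.8600)] ≈ 76.1061 billion.

£76.11 billion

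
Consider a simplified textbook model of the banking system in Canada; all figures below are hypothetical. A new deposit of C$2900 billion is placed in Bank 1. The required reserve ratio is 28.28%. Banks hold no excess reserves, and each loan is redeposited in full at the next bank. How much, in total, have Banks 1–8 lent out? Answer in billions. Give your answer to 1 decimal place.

C$6839.7 billion

Bank i lends (1 − rr)^i of the original deposit: Bank 1 lends 2900·0.7172 = 2079.8800, Bank 2 lends 2900·0.7172² ≈ 1491.6899, and so on.
Summing a geometric series: total = 2900·[0.7172·(1 − 0.7172^8) / (1 − 0.7172)] ≈ 6839.7464 billion.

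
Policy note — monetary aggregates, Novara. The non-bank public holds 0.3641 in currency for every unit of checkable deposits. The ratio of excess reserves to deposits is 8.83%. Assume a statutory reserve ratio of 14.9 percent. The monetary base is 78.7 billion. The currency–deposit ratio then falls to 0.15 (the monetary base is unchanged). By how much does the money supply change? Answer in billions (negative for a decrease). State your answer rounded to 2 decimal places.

55.17 billion

Initially m₁ = (1 + 0.3641) / (0.149 + 0.0883 + 0.3641) ≈ 2.26821, so M₁ = 2.26821 × 78.7 ≈ 178.5081 billion.
After the change m₂ = (1 + 0.15) / (0.149 + 0.0883 + 0.15) ≈ 2.96927, so M₂ = 2.96927 × 78.7 ≈ 233.6815 billion.
ΔM = M₂ − M₁ = 233.6815 − 178.5081 = 55.1734 billion.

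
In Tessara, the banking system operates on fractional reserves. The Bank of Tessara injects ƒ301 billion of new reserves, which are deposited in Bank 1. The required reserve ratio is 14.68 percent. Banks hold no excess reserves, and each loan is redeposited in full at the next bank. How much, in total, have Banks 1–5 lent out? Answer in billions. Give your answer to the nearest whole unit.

ƒ958 billion

Bank i lends (1 − rr)^i of the original deposit: Bank 1 lends 301·0.8532 = 256.8132, Bank 2 lends 301·0.8532² ≈ 219.1130, and so on.
Summing a geometric series: total = 301·[0.8532·(1 − 0.8532^5) / (1 − 0.8532)] ≈ 958.4651 billion.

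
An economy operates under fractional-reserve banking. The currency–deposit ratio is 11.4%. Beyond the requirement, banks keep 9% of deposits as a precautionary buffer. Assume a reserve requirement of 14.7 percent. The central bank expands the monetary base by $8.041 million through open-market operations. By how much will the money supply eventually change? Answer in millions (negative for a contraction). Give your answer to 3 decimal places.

$25.520 million

The money multiplier is m = (1 + c) / (rr + e + c) = (1 + 0.114) / (0.147 + 0.09 + 0.114) ≈ 3.17379.
The purchase adds 8.041 million of base, so ΔM = m × ΔMB = 3.17379 × (+8.041) ≈ 25.5204 million.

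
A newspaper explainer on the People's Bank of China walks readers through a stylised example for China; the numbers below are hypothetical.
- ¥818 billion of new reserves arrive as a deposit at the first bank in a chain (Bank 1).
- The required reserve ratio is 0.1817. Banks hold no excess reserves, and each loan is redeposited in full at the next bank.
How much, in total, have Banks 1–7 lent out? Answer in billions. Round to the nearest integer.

Bank i lends (1 − rr)^i of the original deposit: Bank 1 lends 818·0.8183 = 669.3694, Bank 2 lends 818·0.8183² ≈ 547.7450, and so on.
Summing a geometric series: total = 818·[0.8183·(1 − 0.8183^7) / (1 − 0.8183)] ≈ 2778.8216 billion.

¥2779 billion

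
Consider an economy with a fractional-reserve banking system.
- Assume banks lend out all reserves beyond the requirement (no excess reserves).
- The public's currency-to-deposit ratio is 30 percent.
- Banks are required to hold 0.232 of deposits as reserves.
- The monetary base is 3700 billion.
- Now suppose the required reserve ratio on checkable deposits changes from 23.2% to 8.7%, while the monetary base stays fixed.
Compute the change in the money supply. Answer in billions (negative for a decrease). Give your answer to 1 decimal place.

3387.6 billion

Initially m₁ = (1 + 0.3) / (0.232 + 0.3) ≈ 2.443609, so M₁ = 2.443609 × 3700 = 9041.3533 billion.
After the change m₂ = (1 + 0.3) / (0.087 + 0.3) ≈ 3.359173, so M₂ = 3.359173 × 3700 = 12428.9401 billion.
ΔM = M₂ − M₁ = 12428.9401 − 9041.3533 = 3387.5868 billion.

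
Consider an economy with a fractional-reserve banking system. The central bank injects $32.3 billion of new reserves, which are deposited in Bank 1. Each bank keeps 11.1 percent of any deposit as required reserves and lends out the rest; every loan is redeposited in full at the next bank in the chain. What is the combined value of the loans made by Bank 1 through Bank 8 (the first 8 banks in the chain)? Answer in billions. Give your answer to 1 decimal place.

Bank i lends (1 − rr)^i of the original deposit: Bank 1 lends 32.3·0.8890 = 28.7147, Bank 2 lends 32.3·0.8890² ≈ 25.5274, and so on.
Summing a geometric series: total = 32.3·[0.8890·(1 − 0.8890^8) / (1 − 0.8890)] ≈ 157.7668 billion.

$157.8 billion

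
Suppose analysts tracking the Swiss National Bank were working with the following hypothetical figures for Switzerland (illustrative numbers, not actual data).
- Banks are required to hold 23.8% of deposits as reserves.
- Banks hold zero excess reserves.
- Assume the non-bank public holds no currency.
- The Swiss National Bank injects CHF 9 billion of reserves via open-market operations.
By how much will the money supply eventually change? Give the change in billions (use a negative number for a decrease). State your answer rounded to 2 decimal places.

The simple money multiplier is m = 1/rr = 1/0.238 ≈ 4.2017.
An open-market purchase increases the monetary base by 9 billion, so ΔM = m × ΔMB = 4.2017 × 9 = 37.8153 billion.

CHF 37.82 billion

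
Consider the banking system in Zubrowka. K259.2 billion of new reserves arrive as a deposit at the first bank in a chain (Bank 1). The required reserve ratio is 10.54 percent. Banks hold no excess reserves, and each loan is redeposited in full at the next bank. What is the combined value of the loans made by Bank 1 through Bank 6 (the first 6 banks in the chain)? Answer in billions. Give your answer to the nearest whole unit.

K1072 billion

Bank i lends (1 − rr)^i of the original deposit: Bank 1 lends 259.2·0.8946 ≈ 231.8803, Bank 2 lends 259.2·0.8946² ≈ 207.4401, and so on.
Summing a geometric series: total = 259.2·[0.8946·(1 − 0.8946^6) / (1 − 0.8946)] ≈ 1072.2951 billion.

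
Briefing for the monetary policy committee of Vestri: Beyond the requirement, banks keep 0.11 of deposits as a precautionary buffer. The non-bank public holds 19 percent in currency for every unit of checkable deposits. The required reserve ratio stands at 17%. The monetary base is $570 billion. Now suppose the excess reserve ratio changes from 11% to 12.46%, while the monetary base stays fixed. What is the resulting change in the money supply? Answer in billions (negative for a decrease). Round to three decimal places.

Initially m₁ = (1 + 0.19) / (0.17 + 0.11 + 0.19) ≈ 2.5319149, so M₁ = 2.5319149 × 570 ≈ 1443.1915 billion.
After the change m₂ = (1 + 0.19) / (0.17 + 0.1246 + 0.19) ≈ 2.4556335, so M₂ = 2.4556335 × 570 ≈ 1399.7111 billion.
ΔM = M₂ − M₁ = 1399.7111 − 1443.1915 = -43.4804 billion.

-43.480 billion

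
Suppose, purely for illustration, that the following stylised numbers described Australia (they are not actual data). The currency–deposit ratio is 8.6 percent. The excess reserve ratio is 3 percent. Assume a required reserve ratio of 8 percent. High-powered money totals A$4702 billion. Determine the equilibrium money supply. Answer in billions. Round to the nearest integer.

A$26053 billion

The money multiplier is m = (1 + c) / (rr + e + c) = (1 + 0.086) / (0.08 + 0.03 + 0.086) ≈ 5.54082.
So M = m × MB = 5.54082 × 4702 ≈ 26052.9356 billion.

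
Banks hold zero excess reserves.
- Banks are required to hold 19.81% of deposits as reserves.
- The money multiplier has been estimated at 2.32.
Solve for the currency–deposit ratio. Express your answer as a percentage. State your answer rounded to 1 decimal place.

Using m = 2.32. From m = (1 + c)/(c + rr + e), rearranging gives 1 + c = m·(c + rr + e), so c·(1 − m) = m·(rr + e) − 1.
Hence c = [m·(rr + e) − 1]/(1 − m) = [2.32 × (0.1981 + 0) − 1] / (1 − 2.32) = 0.409400.

40.9%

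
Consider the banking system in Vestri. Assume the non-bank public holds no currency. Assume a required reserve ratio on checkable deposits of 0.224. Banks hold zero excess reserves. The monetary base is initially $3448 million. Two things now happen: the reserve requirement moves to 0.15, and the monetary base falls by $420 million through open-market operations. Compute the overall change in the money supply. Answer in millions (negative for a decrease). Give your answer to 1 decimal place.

$4793.8 million

Before: m₁ = 1 / (0.224) ≈ 4.464286, MB₁ = 3448, so M₁ = 4.464286 × 3448 ≈ 15392.8581 million.
After: m₂ = 1 / (0.15) ≈ 6.666667, MB₂ = 3448 − 420 = 3028, so M₂ = 6.666667 × 3028 ≈ 20186.6677 million.
ΔM = M₂ − M₁ = 20186.6677 − 15392.8581 = 4793.8096 million.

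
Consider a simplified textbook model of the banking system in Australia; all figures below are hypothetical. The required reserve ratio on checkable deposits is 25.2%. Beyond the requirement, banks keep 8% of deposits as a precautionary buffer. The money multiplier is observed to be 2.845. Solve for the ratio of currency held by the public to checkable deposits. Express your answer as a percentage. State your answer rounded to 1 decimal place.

3.0%

Using m = 2.845. From m = (1 + c)/(c + rr + e), rearranging gives 1 + c = m·(c + rr + e), so c·(1 − m) = m·(rr + e) − 1.
Hence c = [m·(rr + e) − 1]/(1 − m) = [2.845 × (0.252 + 0.08) − 1] / (1 − 2.845) ≈ 0.030060.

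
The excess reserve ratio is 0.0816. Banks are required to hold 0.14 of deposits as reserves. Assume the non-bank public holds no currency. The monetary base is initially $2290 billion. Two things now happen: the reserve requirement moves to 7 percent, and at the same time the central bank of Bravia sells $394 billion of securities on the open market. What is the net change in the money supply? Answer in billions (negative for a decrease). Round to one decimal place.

$2172.7 billion

Before: m₁ = 1 / (0.14 + 0.0816) ≈ 4.512635, MB₁ = 2290, so M₁ = 4.512635 × 2290 ≈ 10333.9342 billion.
After: m₂ = 1 / (0.07 + 0.0816) ≈ 6.596306, MB₂ = 2290 − 394 = 1896, so M₂ = 6.596306 × 1896 ≈ 12506.5962 billion.
ΔM = M₂ − M₁ = 12506.5962 − 10333.9342 = 2172.662 billion.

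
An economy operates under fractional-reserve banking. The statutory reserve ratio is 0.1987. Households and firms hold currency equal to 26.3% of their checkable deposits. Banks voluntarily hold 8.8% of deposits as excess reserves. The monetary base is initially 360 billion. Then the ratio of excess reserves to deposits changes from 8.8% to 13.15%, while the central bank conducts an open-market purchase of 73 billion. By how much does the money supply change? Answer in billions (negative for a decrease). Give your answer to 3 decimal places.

94.771 billion

Before: m₁ = (1 + 0.263) / (0.1987 + 0.088 + 0.263) ≈ 2.2976169, MB₁ = 360, so M₁ = 2.2976169 × 360 ≈ 827.1421 billion.
After: m₂ = (1 + 0.263) / (0.1987 + 0.1315 + 0.263) ≈ 2.1291301, MB₂ = 360 + 73 = 433, so M₂ = 2.1291301 × 433 ≈ 921.9133 billion.
ΔM = M₂ − M₁ = 921.9133 − 827.1421 = 94.7712 billion.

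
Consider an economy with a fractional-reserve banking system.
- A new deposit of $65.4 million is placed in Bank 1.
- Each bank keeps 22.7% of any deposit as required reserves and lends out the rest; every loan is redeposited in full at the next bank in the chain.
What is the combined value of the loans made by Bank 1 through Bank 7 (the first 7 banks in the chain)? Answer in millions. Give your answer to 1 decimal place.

Bank i lends (1 − rr)^i of the original deposit: Bank 1 lends 65.4·0.7730 = 50.5542, Bank 2 lends 65.4·0.7730² ≈ 39.0784, and so on.
Summing a geometric series: total = 65.4·[0.7730·(1 − 0.7730^7) / (1 − 0.7730)] ≈ 185.9785 million.

$186.0 million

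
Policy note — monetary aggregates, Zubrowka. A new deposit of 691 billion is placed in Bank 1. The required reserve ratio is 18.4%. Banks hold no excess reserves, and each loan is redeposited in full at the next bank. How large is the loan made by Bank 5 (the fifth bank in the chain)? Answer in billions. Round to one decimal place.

Each bank lends a fraction (1 − rr) = 0.8160 of the deposit it receives, so Bank 5 receives 691·0.8160^4 and lends 691·0.8160^5 ≈ 249.9936 billion.

250.0 billion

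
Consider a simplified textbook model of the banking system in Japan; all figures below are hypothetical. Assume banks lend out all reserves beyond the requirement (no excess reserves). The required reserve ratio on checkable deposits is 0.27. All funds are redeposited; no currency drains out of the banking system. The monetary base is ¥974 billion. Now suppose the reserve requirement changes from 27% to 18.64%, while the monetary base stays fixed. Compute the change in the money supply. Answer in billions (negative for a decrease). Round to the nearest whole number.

Initially m₁ = 1 / (0.27) ≈ 3.7037, so M₁ = 3.7037 × 974 = 3607.4038 billion.
After the change m₂ = 1 / (0.1864) ≈ 5.3648, so M₂ = 5.3648 × 974 = 5225.3152 billion.
ΔM = M₂ − M₁ = 5225.3152 − 3607.4038 = 1617.9114 billion.

¥1618 billion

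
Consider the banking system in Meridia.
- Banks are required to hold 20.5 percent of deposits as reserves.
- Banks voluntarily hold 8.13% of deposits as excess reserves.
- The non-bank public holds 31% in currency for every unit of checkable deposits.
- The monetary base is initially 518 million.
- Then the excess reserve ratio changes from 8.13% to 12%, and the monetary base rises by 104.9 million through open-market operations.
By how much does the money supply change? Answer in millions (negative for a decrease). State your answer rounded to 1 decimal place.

Before: m₁ = (1 + 0.31) / (0.205 + 0.0813 + 0.31) ≈ 2.19688, MB₁ = 518, so M₁ = 2.19688 × 518 ≈ 1137.9838 million.
After: m₂ = (1 + 0.31) / (0.205 + 0.12 + 0.31) ≈ 2.06299, MB₂ = 518 + 104.9 = 622.9, so M₂ = 2.06299 × 622.9 ≈ 1285.0365 million.
ΔM = M₂ − M₁ = 1285.0365 − 1137.9838 = 147.0527 million.

147.1 million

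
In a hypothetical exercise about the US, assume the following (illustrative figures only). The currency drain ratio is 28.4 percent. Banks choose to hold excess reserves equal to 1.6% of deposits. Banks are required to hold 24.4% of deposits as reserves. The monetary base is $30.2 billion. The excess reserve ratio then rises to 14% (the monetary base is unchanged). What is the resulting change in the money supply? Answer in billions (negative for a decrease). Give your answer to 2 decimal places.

-13.23 billion

Initially m₁ = (1 + 0.284) / (0.244 + 0.016 + 0.284) ≈ 2.36029, so M₁ = 2.36029 × 30.2 ≈ 71.2808 billion.
After the change m₂ = (1 + 0.284) / (0.244 + 0.14 + 0.284) ≈ 1.92216, so M₂ = 1.92216 × 30.2 ≈ 58.0492 billion.
ΔM = M₂ − M₁ = 58.0492 − 71.2808 = -13.2316 billion.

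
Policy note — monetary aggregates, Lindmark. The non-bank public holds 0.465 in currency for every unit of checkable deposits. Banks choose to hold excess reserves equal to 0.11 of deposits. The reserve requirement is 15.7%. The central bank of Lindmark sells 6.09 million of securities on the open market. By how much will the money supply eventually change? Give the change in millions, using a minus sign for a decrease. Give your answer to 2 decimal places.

-12.19 million

The money multiplier is m = (1 + c) / (rr + e + c) = (1 + 0.465) / (0.157 + 0.11 + 0.465) ≈ 2.0014.
The sale removes 6.09 million of base, so ΔM = m × ΔMB = 2.0014 × (−6.09) ≈ -12.1885 million.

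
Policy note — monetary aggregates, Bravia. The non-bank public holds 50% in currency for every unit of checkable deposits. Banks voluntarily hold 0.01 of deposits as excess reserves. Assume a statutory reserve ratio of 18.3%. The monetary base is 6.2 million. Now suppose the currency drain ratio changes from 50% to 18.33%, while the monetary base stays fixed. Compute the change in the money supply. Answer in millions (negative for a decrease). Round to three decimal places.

Initially m₁ = (1 + 0.5) / (0.183 + 0.01 + 0.5) ≈ 2.16450, so M₁ = 2.16450 × 6.2 = 13.4199 million.
After the change m₂ = (1 + 0.1833) / (0.183 + 0.01 + 0.1833) ≈ 3.14457, so M₂ = 3.14457 × 6.2 ≈ 19.4963 million.
ΔM = M₂ − M₁ = 19.4963 − 13.4199 = 6.0764 million.

6.076 million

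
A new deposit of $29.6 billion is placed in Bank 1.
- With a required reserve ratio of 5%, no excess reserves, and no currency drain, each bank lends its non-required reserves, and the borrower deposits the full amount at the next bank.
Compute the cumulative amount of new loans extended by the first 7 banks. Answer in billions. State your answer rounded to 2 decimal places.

Bank i lends (1 − rr)^i of the original deposit: Bank 1 lends 29.6·0.9500 = 28.1200, Bank 2 lends 29.6·0.9500² = 26.7140, and so on.
Summing a geometric series: total = 29.6·[0.9500·(1 − 0.9500^7) / (1 − 0.9500)] ≈ 169.6551 billion.

$169.66 billion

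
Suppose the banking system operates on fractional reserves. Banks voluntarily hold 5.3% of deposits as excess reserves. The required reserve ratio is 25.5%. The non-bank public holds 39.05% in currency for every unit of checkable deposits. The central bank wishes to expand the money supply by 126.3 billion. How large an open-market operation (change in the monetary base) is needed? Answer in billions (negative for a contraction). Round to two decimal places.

The money multiplier is m = (1 + c) / (rr + e + c) = (1 + 0.3905) / (0.255 + 0.053 + 0.3905) ≈ 1.990694.
ΔMB = ΔM / m = (+126.3) / 1.990694 ≈ 63.4452 billion.

63.45 billion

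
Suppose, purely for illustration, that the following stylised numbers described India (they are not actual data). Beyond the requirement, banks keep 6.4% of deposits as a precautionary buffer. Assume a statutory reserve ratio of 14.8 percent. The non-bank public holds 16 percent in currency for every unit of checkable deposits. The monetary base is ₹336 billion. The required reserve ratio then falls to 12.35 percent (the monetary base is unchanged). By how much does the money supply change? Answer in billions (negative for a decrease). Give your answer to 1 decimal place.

₹73.9 billion

Initially m₁ = (1 + 0.16) / (0.148 + 0.064 + 0.16) ≈ 3.11828, so M₁ = 3.11828 × 336 ≈ 1047.7421 billion.
After the change m₂ = (1 + 0.16) / (0.1235 + 0.064 + 0.16) ≈ 3.33813, so M₂ = 3.33813 × 336 ≈ 1121.6117 billion.
ΔM = M₂ − M₁ = 1121.6117 − 1047.7421 = 73.8696 billion.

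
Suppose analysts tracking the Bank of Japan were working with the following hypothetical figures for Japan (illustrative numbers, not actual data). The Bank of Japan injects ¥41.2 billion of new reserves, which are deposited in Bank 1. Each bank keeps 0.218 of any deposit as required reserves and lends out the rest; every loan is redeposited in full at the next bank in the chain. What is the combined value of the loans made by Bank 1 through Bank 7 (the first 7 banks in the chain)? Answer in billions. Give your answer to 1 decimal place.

¥121.4 billion

Bank i lends (1 − rr)^i of the original deposit: Bank 1 lends 41.2·0.7820 = 32.2184, Bank 2 lends 41.2·0.7820² ≈ 25.1948, and so on.
Summing a geometric series: total = 41.2·[0.7820·(1 − 0.7820^7) / (1 − 0.7820)] ≈ 121.3610 billion.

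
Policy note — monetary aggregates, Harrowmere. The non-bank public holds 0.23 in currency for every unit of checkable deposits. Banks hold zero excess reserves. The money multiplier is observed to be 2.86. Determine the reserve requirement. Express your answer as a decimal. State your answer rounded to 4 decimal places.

0.2001

Using m = 2.86. Since m = (1 + c)/(c + rr + e), the denominator satisfies c + rr + e = (1 + c)/m = (1 + 0.23) / 2.86 ≈ 0.430070.
With c = 0.23 and e = 0, the reserve requirement is 0.430070 − 0.23 − 0 = 0.20007.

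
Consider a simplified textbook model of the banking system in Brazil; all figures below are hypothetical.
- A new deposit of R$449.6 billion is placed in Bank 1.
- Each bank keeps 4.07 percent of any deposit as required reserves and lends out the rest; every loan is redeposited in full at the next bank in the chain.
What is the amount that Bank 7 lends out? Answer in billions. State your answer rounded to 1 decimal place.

Each bank lends a fraction (1 − rr) = 0.9593 of the deposit it receives, so Bank 7 receives 449.6·0.9593^6 and lends 449.6·0.9593^7 ≈ 336.1301 billion.

R$336.1 billion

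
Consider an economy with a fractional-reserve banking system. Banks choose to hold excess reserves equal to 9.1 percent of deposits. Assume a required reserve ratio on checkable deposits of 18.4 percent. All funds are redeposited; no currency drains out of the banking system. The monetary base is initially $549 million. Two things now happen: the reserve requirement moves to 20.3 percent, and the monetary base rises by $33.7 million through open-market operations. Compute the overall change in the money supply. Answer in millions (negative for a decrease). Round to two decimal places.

-14.39 million

Before: m₁ = 1 / (0.184 + 0.091) ≈ 3.636364, MB₁ = 549, so M₁ = 3.636364 × 549 ≈ 1996.3638 million.
After: m₂ = 1 / (0.203 + 0.091) ≈ 3.401361, MB₂ = 549 + 33.7 = 582.7, so M₂ = 3.401361 × 582.7 ≈ 1981.9731 million.
ΔM = M₂ − M₁ = 1981.9731 − 1996.3638 = -14.3907 million.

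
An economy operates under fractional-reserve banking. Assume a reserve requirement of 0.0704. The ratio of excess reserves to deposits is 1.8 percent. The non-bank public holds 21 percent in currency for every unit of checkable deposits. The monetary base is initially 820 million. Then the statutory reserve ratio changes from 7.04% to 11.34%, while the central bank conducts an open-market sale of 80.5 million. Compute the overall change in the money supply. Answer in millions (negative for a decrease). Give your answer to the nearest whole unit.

Before: m₁ = (1 + 0.21) / (0.0704 + 0.018 + 0.21) ≈ 4.0550, MB₁ = 820, so M₁ = 4.0550 × 820 = 3325.1 million.
After: m₂ = (1 + 0.21) / (0.1134 + 0.018 + 0.21) ≈ 3.5442, MB₂ = 820 − 80.5 = 739.5, so M₂ = 3.5442 × 739.5 = 2620.9359 million.
ΔM = M₂ − M₁ = 2620.9359 − 3325.1 = -704.1641 million.

-704 million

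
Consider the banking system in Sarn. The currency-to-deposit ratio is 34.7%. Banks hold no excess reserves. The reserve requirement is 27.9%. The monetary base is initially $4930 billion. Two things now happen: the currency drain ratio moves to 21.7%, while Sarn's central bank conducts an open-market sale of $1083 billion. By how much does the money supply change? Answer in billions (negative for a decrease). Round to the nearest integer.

Before: m₁ = (1 + 0.347) / (0.279 + 0.347) ≈ 2.15176, MB₁ = 4930, so M₁ = 2.15176 × 4930 = 10608.1768 billion.
After: m₂ = (1 + 0.217) / (0.279 + 0.217) ≈ 2.45363, MB₂ = 4930 − 1083 = 3847, so M₂ = 2.45363 × 3847 ≈ 9439.1146 billion.
ΔM = M₂ − M₁ = 9439.1146 − 10608.1768 = -1169.0622 billion.

-1169 billion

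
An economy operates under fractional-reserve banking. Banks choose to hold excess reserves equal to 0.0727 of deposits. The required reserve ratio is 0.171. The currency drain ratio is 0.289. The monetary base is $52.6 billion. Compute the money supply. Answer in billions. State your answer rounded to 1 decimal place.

The money multiplier is m = (1 + c) / (rr + e + c) = (1 + 0.289) / (0.171 + 0.0727 + 0.289) ≈ 2.4197.
So M = m × MB = 2.4197 × 52.6 ≈ 127.2762 billion.

$127.3 billion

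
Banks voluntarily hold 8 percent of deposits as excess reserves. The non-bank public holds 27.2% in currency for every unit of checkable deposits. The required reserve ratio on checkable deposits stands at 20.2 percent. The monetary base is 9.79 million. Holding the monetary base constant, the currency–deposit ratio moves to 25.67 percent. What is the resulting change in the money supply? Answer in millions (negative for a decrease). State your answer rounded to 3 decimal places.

0.360 million

Initially m₁ = (1 + 0.272) / (0.202 + 0.08 + 0.272) ≈ 2.29603, so M₁ = 2.29603 × 9.79 ≈ 22.4781 million.
After the change m₂ = (1 + 0.2567) / (0.202 + 0.08 + 0.2567) ≈ 2.33284, so M₂ = 2.33284 × 9.79 ≈ 22.8385 million.
ΔM = M₂ − M₁ = 22.8385 − 22.4781 = 0.3604 million.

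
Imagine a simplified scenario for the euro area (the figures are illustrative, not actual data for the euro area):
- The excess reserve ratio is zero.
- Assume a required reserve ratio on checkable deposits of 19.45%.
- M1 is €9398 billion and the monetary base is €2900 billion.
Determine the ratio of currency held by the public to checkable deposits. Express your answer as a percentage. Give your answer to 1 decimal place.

Using m = M/MB = 9398/2900 ≈ 3.240690. From m = (1 + c)/(c + rr + e), rearranging gives 1 + c = m·(c + rr + e), so c·(1 − m) = m·(rr + e) − 1.
Hence c = [m·(rr + e) − 1]/(1 − m) = [3.240690 × (0.1945 + 0) − 1] / (1 − 3.240690) ≈ 0.164987.

16.5%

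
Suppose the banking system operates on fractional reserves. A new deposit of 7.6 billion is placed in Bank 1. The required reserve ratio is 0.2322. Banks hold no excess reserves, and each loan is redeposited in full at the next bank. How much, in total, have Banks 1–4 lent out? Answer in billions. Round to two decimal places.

Bank i lends (1 − rr)^i of the original deposit: Bank 1 lends 7.6·0.7678 ≈ 5.8353, Bank 2 lends 7.6·0.7678² ≈ 4.4803, and so on.
Summing a geometric series: total = 7.6·[0.7678·(1 − 0.7678^4) / (1 − 0.7678)] ≈ 16.3968 billion.

16.40 billion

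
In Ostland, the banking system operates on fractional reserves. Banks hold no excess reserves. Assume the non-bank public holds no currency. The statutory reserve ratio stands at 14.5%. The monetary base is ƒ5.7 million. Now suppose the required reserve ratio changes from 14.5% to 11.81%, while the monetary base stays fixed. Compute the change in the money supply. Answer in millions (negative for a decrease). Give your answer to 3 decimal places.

ƒ8.954 million

Initially m₁ = 1 / (0.145) ≈ 6.89655, so M₁ = 6.89655 × 5.7 ≈ 39.3103 million.
After the change m₂ = 1 / (0.1181) ≈ 8.46740, so M₂ = 8.46740 × 5.7 ≈ 48.2642 million.
ΔM = M₂ − M₁ = 48.2642 − 39.3103 = 8.9539 million.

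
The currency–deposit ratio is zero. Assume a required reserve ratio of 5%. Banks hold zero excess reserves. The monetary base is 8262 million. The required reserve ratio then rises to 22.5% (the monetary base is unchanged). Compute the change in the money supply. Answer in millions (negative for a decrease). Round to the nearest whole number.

-128520 million

Initially m₁ = 1 / (0.05) = 20, so M₁ = 20 × 8262 = 165240 million.
After the change m₂ = 1 / (0.225) ≈ 4.44444, so M₂ = 4.44444 × 8262 ≈ 36719.9633 million.
ΔM = M₂ − M₁ = 36719.9633 − 165240 = -128520.0367 million.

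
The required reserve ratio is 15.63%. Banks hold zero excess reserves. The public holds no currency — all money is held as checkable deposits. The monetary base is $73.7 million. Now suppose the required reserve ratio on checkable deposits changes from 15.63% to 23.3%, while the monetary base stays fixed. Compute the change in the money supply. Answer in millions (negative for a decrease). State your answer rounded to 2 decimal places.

-155.22 million

Initially m₁ = 1 / (0.1563) ≈ 6.39795, so M₁ = 6.39795 × 73.7 ≈ 471.5289 million.
After the change m₂ = 1 / (0.233) ≈ 4.29185, so M₂ = 4.29185 × 73.7 ≈ 316.3093 million.
ΔM = M₂ − M₁ = 316.3093 − 471.5289 = -155.2196 million.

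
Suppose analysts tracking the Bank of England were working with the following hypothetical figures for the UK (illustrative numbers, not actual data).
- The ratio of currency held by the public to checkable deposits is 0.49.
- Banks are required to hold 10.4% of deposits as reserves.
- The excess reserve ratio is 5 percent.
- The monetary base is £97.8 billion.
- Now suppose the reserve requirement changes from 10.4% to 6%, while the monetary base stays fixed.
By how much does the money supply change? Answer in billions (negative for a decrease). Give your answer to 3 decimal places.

£16.594 billion

Initially m₁ = (1 + 0.49) / (0.104 + 0.05 + 0.49) ≈ 2.313665, so M₁ = 2.313665 × 97.8 ≈ 226.2764 billion.
After the change m₂ = (1 + 0.49) / (0.06 + 0.05 + 0.49) ≈ 2.483333, so M₂ = 2.483333 × 97.8 ≈ 242.87 billion.
ΔM = M₂ − M₁ = 242.87 − 226.2764 = 16.5936 billion.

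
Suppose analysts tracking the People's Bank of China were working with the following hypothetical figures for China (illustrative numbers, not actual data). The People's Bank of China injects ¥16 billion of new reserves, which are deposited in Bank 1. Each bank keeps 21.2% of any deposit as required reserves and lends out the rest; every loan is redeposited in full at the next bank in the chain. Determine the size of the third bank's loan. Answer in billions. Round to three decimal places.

Each bank lends a fraction (1 − rr) = 0.7880 of the deposit it receives, so Bank 3 receives 16·0.7880^2 and lends 16·0.7880^3 ≈ 7.8289 billion.

¥7.829 billion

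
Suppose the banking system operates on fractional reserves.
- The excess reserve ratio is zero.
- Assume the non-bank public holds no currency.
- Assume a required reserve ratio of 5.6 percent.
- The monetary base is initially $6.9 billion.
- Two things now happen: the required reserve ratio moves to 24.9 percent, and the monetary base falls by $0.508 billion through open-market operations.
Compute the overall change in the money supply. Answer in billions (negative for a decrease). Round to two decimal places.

Before: m₁ = 1 / (0.056) ≈ 17.8571, MB₁ = 6.9, so M₁ = 17.8571 × 6.9 ≈ 123.214 billion.
After: m₂ = 1 / (0.249) ≈ 4.0161, MB₂ = 6.9 − 0.508 = 6.392, so M₂ = 4.0161 × 6.392 ≈ 25.6709 billion.
ΔM = M₂ − M₁ = 25.6709 − 123.214 = -97.5431 billion.

-97.54 billion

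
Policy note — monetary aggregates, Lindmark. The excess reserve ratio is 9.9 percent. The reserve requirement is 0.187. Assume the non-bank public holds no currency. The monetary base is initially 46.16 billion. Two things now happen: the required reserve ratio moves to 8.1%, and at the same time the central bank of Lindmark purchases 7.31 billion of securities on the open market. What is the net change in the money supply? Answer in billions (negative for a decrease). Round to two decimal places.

Before: m₁ = 1 / (0.187 + 0.099) ≈ 3.49650, MB₁ = 46.16, so M₁ = 3.49650 × 46.16 ≈ 161.3984 billion.
After: m₂ = 1 / (0.081 + 0.099) ≈ 5.55556, MB₂ = 46.16 + 7.31 = 53.47, so M₂ = 5.55556 × 53.47 ≈ 297.0558 billion.
ΔM = M₂ − M₁ = 297.0558 − 161.3984 = 135.6574 billion.

135.66 billion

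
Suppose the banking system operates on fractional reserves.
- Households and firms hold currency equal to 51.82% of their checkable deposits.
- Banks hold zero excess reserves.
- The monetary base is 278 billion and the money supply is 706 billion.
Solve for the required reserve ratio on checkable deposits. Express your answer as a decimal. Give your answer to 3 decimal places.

0.080

Using m = M/MB = 706/278 ≈ 2.539568. Since m = (1 + c)/(c + rr + e), the denominator satisfies c + rr + e = (1 + c)/m = (1 + 0.5182) / 2.539568 ≈ 0.597818.
With c = 0.5182 and e = 0, the required reserve ratio on checkable deposits is 0.597818 − 0.5182 − 0 = 0.079618.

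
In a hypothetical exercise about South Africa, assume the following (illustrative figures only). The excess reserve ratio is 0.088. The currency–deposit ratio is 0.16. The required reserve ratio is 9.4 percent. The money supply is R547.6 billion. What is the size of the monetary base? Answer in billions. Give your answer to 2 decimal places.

The money multiplier is m = (1 + c) / (rr + e + c) = (1 + 0.16) / (0.094 + 0.088 + 0.16) ≈ 3.391813.
MB = M / m = 547.6 / 3.391813 ≈ 161.4476 billion.

R161.45 billion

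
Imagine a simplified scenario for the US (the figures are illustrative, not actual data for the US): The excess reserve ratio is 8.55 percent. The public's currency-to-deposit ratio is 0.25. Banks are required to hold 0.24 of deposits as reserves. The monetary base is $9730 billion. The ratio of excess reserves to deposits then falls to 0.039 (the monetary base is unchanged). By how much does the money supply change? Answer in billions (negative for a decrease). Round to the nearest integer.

Initially m₁ = (1 + 0.25) / (0.24 + 0.0855 + 0.25) ≈ 2.17202, so M₁ = 2.17202 × 9730 = 21133.7546 billion.
After the change m₂ = (1 + 0.25) / (0.24 + 0.039 + 0.25) ≈ 2.36295, so M₂ = 2.36295 × 9730 = 22991.5035 billion.
ΔM = M₂ − M₁ = 22991.5035 − 21133.7546 = 1857.7489 billion.

$1858 billion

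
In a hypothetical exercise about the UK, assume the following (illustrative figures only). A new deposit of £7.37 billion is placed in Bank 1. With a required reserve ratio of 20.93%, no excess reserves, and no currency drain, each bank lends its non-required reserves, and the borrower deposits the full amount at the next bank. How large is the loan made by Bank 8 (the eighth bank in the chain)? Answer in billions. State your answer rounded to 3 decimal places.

Each bank lends a fraction (1 − rr) = 0.7907 of the deposit it receives, so Bank 8 receives 7.37·0.7907^7 and lends 7.37·0.7907^8 ≈ 1.1261 billion.

£1.126 billion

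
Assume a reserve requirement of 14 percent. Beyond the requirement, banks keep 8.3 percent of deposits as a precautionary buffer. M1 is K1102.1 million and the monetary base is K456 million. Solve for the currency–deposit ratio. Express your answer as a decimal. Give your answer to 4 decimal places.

Using m = M/MB = 1102.1/456 ≈ 2.416886. From m = (1 + c)/(c + rr + e), rearranging gives 1 + c = m·(c + rr + e), so c·(1 − m) = m·(rr + e) − 1.
Hence c = [m·(rr + e) − 1]/(1 − m) = [2.416886 × (0.14 + 0.083) − 1] / (1 − 2.416886) ≈ 0.325386.

0.3254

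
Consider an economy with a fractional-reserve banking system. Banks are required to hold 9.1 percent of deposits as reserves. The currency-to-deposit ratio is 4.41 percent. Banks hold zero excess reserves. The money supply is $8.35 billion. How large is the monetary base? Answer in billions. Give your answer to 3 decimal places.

The money multiplier is m = (1 + c) / (rr + c) = (1 + 0.0441) / (0.091 + 0.0441) ≈ 7.72835.
MB = M / m = 8.35 / 7.72835 ≈ 1.0804 billion.

$1.080 billion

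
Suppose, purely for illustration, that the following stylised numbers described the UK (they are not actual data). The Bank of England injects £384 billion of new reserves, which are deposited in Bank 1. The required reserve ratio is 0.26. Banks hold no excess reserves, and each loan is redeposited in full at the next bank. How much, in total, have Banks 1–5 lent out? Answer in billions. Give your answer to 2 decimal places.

Bank i lends (1 − rr)^i of the original deposit: Bank 1 lends 384·0.7400 = 284.1600, Bank 2 lends 384·0.7400² = 210.2784, and so on.
Summing a geometric series: total = 384·[0.7400·(1 − 0.7400^5) / (1 − 0.7400)] ≈ 850.4027 billion.

£850.40 billion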